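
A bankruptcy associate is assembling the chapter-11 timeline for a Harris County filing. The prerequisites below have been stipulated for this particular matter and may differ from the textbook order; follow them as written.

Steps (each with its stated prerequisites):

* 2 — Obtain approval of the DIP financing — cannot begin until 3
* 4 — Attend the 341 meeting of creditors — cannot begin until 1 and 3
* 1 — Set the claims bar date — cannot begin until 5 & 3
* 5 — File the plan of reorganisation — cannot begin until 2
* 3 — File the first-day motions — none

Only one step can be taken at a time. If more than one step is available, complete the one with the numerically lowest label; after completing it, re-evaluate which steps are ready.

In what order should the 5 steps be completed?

3, 2, 5, 1, 4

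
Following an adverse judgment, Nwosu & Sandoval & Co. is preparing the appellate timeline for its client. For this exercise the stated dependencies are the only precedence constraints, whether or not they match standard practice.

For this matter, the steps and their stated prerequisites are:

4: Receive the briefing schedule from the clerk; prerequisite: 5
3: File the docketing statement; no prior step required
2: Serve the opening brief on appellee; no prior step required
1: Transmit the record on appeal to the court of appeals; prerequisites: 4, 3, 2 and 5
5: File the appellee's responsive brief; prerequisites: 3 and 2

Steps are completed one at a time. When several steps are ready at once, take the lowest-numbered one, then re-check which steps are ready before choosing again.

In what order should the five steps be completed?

2, 3, 5, 4, 1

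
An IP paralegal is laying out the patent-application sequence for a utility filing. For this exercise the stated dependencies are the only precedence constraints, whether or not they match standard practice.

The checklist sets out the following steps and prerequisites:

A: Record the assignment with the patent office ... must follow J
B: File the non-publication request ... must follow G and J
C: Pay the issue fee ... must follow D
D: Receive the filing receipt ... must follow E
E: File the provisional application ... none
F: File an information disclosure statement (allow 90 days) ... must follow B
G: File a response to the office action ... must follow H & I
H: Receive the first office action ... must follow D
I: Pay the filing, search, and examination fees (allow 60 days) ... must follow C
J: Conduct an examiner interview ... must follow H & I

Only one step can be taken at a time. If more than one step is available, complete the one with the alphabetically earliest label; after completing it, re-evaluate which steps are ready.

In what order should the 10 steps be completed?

Only E has no prerequisites, so it is first.
D needed E, now all done → D.
Ready: C and H. C has the earlier label → C.
Now H and I have their prerequisites met. H has the earlier label, so H next.
That leaves I as the only ready step → I.
G and J are both available; G has the earlier label → G.
J is the only step now ready → J.
A and B are both available; A has the earlier label → A.
B needed G and J, now all done → B.
F is the only step now ready → F.

E D C H I G J A B F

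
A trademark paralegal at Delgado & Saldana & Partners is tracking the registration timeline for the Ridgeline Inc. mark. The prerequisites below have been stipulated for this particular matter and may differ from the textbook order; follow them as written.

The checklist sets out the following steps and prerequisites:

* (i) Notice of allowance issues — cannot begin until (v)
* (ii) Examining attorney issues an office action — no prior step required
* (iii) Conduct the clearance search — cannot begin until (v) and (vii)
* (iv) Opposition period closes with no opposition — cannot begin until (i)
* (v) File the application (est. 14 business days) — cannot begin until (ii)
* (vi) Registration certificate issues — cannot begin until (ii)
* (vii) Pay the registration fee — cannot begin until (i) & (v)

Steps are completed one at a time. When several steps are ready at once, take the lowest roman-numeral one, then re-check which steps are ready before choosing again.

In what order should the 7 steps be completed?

(ii) → (v) → (i) → (iv) → (vi) → (vii) → (iii)

(ii) is the only step with nothing outstanding, so it goes first.
Ready: (v) and (vi). (v) has the earlier label → (v).
Now (i) and (vi) have their prerequisites met. (i) has the earlier label, so (i) next.
Ready: (iv), (vi) and (vii). (iv) has the earlier label → (iv).
Ready: (vi) and (vii). (vi) has the earlier label → (vi).
(vii) needed (i) and (v), now all done → (vii).
(iii) needed (v) and (vii), now all done → (iii).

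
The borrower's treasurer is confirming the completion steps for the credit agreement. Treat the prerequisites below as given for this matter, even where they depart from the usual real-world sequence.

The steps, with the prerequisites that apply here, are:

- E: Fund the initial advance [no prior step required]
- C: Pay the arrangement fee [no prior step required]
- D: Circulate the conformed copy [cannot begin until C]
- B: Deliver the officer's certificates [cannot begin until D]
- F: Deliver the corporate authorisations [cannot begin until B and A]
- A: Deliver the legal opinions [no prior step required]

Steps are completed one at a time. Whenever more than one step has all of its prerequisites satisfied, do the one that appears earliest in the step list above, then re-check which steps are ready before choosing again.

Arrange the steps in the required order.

E → C → D → B → A → F

Nothing is required for E, C and A. E is listed earlier → E first.
Ready: C and A. C is listed earlier → C.
D now also ready, so the ready set is {D, A}; D is listed earlier → D.
B now also ready, so the ready set is {B, A}; B is listed earlier → B.
A is the only step now ready → A.
That leaves F as the only ready step → F.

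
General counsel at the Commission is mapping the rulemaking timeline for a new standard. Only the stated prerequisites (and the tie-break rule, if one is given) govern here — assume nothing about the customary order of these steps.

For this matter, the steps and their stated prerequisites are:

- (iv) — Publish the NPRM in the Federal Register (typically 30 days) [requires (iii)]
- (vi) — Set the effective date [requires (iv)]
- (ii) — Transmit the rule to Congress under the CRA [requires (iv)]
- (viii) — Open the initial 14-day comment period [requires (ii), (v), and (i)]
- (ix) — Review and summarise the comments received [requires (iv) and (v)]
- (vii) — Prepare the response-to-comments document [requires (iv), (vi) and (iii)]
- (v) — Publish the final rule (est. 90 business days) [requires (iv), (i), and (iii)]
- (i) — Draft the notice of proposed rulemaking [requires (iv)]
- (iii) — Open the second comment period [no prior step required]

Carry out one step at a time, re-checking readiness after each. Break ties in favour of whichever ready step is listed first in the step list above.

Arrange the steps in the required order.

(iii) (iv) (vi) (ii) (vii) (i) (v) (viii) (ix)

Only (iii) has no prerequisites, so it is first.
(iv) needed (iii), now all done → (iv).
(vi), (ii) and (i) are all available; (vi) is listed earlier → (vi).
(vii) now also ready, so the ready set is {(ii), (vii), (i)}; (ii) is listed earlier → (ii).
(vii) and (i) are both available; (vii) is listed earlier → (vii).
That leaves (i) as the only ready step → (i).
(v) is the only step now ready → (v).
Ready: (viii) and (ix). (viii) is listed earlier → (viii).
(ix) needed (iv) and (v), now all done → (ix).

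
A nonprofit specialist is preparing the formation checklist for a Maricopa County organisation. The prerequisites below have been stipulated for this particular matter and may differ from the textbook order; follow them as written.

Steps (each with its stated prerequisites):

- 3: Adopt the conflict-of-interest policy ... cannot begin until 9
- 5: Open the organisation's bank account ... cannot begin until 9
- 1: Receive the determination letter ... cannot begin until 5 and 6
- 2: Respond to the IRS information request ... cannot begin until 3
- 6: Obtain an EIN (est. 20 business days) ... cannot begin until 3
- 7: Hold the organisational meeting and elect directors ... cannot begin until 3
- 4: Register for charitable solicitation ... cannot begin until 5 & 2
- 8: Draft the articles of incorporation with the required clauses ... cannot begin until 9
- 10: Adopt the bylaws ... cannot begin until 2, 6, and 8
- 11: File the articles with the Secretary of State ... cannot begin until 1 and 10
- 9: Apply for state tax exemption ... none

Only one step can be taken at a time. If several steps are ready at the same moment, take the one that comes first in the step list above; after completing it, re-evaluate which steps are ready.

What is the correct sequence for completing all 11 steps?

9 3 5 2 6 1 7 4 8 10 11

9 has no prerequisites → 9 first.
Now 3, 5 and 8 have their prerequisites met. 3 is listed earlier, so 3 next.
2, 6 and 7 now also ready, so the ready set is {5, 2, 6, 7, 8}; 5 is listed earlier → 5.
Ready: 2, 6, 7 and 8. 2 is listed earlier → 2.
4 now also ready, so the ready set is {6, 7, 4, 8}; 6 is listed earlier → 6.
1 now also ready, so the ready set is {1, 7, 4, 8}; 1 is listed earlier → 1.
Ready: 7, 4 and 8. 7 is listed earlier → 7.
Now 4 and 8 have their prerequisites met. 4 is listed earlier, so 4 next.
Next only 8 has its prerequisites met → 8.
10 is the only step now ready → 10.
11 is the only step now ready → 11.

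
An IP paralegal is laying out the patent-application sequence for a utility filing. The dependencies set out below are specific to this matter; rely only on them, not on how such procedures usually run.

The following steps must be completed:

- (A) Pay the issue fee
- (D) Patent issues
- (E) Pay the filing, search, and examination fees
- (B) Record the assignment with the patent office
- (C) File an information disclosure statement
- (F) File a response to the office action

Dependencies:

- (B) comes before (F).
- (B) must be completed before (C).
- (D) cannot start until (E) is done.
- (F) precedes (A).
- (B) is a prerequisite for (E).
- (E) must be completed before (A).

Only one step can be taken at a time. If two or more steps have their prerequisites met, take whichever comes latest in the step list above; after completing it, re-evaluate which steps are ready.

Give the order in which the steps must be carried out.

(B) has no prerequisites → (B) first.
Now (F), (C) and (E) have their prerequisites met. (F) is listed later, so (F) next.
Ready: (C) and (E). (C) is listed later → (C).
(E) is the only step now ready → (E).
(D) and (A) are both available; (D) is listed later → (D).
(A) needed (F) and (E), now all done → (A).

(B), (F), (C), (E), (D), (A)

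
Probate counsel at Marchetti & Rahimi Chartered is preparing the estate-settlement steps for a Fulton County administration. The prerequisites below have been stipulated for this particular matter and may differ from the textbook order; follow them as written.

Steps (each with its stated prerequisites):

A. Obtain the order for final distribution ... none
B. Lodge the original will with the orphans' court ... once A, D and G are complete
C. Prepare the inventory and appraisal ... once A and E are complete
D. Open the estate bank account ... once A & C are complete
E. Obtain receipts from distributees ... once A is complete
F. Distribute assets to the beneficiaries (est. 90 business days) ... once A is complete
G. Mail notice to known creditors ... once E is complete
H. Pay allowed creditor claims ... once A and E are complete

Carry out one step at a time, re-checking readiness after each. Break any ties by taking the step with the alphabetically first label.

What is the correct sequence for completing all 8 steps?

A, E, C, D, F, G, B, H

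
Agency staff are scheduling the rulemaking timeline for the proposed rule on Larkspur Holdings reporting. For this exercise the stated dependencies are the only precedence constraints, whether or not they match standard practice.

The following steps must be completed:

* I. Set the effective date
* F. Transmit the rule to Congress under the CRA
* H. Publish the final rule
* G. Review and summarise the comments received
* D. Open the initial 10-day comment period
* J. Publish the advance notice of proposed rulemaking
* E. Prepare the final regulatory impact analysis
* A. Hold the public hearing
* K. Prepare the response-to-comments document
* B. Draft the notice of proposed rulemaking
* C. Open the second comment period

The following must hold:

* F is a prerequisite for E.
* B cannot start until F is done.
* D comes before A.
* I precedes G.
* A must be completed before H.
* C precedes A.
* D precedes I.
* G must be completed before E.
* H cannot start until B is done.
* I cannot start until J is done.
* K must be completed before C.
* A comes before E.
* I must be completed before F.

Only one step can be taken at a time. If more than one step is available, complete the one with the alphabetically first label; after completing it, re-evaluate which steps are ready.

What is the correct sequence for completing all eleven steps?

D, J and K have no prerequisites; D has the earlier label, so D is first.
Now J and K have their prerequisites met. J has the earlier label, so J next.
I now also ready, so the ready set is {I, K}; I has the earlier label → I.
F and G now also ready, so the ready set is {F, G, K}; F has the earlier label → F.
B, G and K are all available; B has the earlier label → B.
Now G and K have their prerequisites met. G has the earlier label, so G next.
K is the only step now ready → K.
Next only C has its prerequisites met → C.
A needed C and D, now all done → A.
Ready: E and H. E has the earlier label → E.
H needed A and B, now all done → H.

D → J → I → F → B → G → K → C → A → E → H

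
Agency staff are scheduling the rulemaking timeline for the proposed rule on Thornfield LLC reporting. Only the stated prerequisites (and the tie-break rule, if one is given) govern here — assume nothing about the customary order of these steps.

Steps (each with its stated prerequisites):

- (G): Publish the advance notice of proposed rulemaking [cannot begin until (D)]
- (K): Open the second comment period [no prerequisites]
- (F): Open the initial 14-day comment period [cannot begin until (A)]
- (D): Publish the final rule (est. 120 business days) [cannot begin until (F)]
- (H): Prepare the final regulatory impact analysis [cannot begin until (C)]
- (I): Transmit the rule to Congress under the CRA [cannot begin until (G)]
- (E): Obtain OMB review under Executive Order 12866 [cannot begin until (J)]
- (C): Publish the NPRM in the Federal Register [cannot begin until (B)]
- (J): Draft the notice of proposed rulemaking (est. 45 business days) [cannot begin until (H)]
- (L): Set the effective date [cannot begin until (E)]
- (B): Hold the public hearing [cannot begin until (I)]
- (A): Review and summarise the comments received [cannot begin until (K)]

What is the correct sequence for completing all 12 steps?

(K), (A), (F), (D), (G), (I), (B), (C), (H), (J), (E), (L)

(K) has no prerequisites → (K) first.
That leaves (A) as the only ready step → (A).
(F) needed (A), now all done → (F).
That leaves (D) as the only ready step → (D).
(G) needed (D), now all done → (G).
(I) is the only step now ready → (I).
(B) is the only step now ready → (B).
(C) needed (B), now all done → (C).
That leaves (H) as the only ready step → (H).
That leaves (J) as the only ready step → (J).
Next only (E) has its prerequisites met → (E).
(L) needed (E), now all done → (L).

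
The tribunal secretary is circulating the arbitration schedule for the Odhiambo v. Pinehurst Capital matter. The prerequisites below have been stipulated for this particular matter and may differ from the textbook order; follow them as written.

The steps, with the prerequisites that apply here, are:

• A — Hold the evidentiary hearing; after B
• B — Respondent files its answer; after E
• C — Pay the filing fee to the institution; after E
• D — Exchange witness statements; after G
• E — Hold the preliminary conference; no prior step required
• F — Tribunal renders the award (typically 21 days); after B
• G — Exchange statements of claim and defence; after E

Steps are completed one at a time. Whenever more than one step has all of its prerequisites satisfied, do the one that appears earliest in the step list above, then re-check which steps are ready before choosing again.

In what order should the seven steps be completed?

E has no prerequisites → E first.
Ready: B, C and G. B is listed earlier → B.
Now A, C, F and G have their prerequisites met. A is listed earlier, so A next.
C, F and G are all available; C is listed earlier → C.
Now F and G have their prerequisites met. F is listed earlier, so F next.
G needed E, now all done → G.
Next only D has its prerequisites met → D.

E B A C F G D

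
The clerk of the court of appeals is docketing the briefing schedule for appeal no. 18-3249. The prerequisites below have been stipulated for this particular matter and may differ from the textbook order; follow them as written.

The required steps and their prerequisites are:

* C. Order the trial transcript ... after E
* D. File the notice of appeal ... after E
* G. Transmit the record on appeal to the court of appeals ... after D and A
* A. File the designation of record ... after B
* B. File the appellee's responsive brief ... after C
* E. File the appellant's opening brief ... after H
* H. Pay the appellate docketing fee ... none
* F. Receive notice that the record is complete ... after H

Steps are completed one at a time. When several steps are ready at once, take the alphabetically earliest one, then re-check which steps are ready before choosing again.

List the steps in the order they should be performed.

H E C B A D F G

H has no prerequisites → H first.
Ready: E and F. E has the earlier label → E.
Now C, D and F have their prerequisites met. C has the earlier label, so C next.
B now also ready, so the ready set is {B, D, F}; B has the earlier label → B.
A now also ready, so the ready set is {A, D, F}; A has the earlier label → A.
Now D and F have their prerequisites met. D has the earlier label, so D next.
F and G are both available; F has the earlier label → F.
G needed A and D, now all done → G.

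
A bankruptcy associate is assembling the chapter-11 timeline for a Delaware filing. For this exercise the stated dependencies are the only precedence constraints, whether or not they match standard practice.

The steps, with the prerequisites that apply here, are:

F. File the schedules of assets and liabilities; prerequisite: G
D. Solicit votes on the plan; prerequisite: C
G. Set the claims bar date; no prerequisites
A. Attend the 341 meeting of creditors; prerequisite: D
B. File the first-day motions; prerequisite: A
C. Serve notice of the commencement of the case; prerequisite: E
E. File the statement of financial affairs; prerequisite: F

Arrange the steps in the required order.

G, F, E, C, D, A, B

Only G has no prerequisites, so it is first.
Next only F has its prerequisites met → F.
Next only E has its prerequisites met → E.
C needed E, now all done → C.
D needed C, now all done → D.
That leaves A as the only ready step → A.
Next only B has its prerequisites met → B.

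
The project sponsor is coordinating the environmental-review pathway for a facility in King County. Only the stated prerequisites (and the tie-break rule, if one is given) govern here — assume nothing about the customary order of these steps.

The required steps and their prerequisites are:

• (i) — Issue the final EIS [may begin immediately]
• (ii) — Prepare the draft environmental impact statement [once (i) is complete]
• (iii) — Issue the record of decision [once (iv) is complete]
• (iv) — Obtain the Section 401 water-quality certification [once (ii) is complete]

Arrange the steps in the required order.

(i) is the only step with nothing outstanding, so it goes first.
That leaves (ii) as the only ready step → (ii).
Next only (iv) has its prerequisites met → (iv).
(iii) needed (iv), now all done → (iii).

(i) (ii) (iv) (iii)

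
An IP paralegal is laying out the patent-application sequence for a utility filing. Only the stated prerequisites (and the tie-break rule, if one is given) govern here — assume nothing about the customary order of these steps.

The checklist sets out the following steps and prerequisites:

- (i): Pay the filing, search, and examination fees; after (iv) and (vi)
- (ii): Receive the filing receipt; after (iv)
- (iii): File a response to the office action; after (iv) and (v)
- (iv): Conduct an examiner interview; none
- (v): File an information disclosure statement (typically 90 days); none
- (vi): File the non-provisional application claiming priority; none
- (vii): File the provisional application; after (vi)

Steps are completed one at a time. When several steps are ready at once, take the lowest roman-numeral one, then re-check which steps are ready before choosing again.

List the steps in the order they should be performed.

(iv), (ii), (v), (iii), (vi), (i), (vii)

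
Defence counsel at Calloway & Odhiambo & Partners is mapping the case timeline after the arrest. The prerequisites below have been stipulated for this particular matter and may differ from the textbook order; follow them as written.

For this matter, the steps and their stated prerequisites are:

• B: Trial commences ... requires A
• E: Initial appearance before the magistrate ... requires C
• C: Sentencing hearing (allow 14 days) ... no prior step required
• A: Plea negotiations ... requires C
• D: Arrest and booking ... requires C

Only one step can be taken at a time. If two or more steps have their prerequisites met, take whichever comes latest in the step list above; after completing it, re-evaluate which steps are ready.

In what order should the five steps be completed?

C has no prerequisites → C first.
Ready: D, A and E. D is listed later → D.
Now A and E have their prerequisites met. A is listed later, so A next.
B now also ready, so the ready set is {E, B}; E is listed later → E.
B needed A, now all done → B.

C D A E B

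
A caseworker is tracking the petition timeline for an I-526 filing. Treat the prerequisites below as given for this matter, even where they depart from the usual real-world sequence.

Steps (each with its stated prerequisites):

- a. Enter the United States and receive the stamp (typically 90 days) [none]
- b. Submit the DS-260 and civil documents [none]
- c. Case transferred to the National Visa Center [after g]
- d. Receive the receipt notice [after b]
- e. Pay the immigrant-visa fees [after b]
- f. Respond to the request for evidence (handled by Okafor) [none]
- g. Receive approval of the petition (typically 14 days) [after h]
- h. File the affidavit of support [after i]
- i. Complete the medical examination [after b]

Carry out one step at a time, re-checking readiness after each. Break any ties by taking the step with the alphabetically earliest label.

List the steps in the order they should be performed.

Nothing is required for a, b and f. a has the earlier label → a first.
b and f are both available; b has the earlier label → b.
Ready: d, e, f and i. d has the earlier label → d.
e, f and i are all available; e has the earlier label → e.
f and i are both available; f has the earlier label → f.
i needed b, now all done → i.
h is the only step now ready → h.
g is the only step now ready → g.
Next only c has its prerequisites met → c.

a b d e f i h g c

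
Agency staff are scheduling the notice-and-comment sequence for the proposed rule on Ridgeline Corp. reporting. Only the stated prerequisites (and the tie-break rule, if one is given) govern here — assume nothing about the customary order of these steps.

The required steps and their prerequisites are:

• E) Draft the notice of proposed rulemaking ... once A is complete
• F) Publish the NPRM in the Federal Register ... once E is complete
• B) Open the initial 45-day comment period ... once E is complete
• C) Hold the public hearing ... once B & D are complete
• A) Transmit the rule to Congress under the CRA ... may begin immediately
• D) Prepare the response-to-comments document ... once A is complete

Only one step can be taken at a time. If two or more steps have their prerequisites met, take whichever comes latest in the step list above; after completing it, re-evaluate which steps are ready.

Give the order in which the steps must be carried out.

Only A has no prerequisites, so it is first.
Ready: D and E. D is listed later → D.
That leaves E as the only ready step → E.
B and F are both available; B is listed later → B.
Now C and F have their prerequisites met. C is listed later, so C next.
That leaves F as the only ready step → F.

A D E B C F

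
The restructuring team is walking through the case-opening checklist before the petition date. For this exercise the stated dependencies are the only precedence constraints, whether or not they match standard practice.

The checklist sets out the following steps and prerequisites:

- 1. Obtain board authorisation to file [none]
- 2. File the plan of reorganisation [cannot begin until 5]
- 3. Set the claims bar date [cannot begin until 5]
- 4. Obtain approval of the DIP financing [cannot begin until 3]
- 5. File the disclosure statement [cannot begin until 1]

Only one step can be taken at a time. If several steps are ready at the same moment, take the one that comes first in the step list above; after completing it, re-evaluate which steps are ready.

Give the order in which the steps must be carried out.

1, 5, 2, 3, 4

Only 1 has no prerequisites, so it is first.
That leaves 5 as the only ready step → 5.
2 and 3 are both available; 2 is listed earlier → 2.
3 needed 5, now all done → 3.
4 is the only step now ready → 4.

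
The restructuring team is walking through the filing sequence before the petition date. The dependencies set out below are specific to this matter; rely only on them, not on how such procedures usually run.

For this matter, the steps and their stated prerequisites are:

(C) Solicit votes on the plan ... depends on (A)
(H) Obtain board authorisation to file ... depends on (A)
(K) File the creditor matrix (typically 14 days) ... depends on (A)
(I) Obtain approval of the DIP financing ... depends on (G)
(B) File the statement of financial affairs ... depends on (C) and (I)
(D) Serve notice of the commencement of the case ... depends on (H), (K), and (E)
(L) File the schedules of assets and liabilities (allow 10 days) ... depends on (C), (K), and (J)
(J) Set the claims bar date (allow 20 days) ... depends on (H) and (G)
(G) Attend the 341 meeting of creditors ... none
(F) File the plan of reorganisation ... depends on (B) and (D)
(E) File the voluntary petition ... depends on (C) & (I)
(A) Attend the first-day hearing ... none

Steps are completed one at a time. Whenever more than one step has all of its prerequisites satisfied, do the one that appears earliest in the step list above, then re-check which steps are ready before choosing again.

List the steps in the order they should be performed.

(G), (I), (A), (C), (H), (K), (B), (J), (L), (E), (D), (F)

Nothing is required for (G) and (A). (G) is listed earlier → (G) first.
(I) now also ready, so the ready set is {(I), (A)}; (I) is listed earlier → (I).
That leaves (A) as the only ready step → (A).
(C), (H) and (K) are all available; (C) is listed earlier → (C).
(B) and (E) now also ready, so the ready set is {(H), (K), (B), (E)}; (H) is listed earlier → (H).
(J) now also ready, so the ready set is {(K), (B), (J), (E)}; (K) is listed earlier → (K).
Ready: (B), (J) and (E). (B) is listed earlier → (B).
Ready: (J) and (E). (J) is listed earlier → (J).
(L) now also ready, so the ready set is {(L), (E)}; (L) is listed earlier → (L).
That leaves (E) as the only ready step → (E).
(D) needed (H), (K) and (E), now all done → (D).
(F) needed (B) and (D), now all done → (F).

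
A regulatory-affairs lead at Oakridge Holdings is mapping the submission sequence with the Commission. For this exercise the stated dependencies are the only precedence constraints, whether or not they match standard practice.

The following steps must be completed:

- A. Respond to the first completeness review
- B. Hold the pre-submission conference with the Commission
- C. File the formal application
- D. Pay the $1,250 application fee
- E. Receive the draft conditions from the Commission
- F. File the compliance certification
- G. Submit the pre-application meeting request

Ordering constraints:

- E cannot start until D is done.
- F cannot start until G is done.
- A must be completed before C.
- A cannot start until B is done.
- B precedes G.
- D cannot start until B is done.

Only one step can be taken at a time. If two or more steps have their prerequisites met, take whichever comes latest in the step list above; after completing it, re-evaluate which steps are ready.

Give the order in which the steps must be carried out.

B is the only step with nothing outstanding, so it goes first.
Ready: G, D and A. G is listed later → G.
F now also ready, so the ready set is {F, D, A}; F is listed later → F.
D and A are both available; D is listed later → D.
E now also ready, so the ready set is {E, A}; E is listed later → E.
Next only A has its prerequisites met → A.
C is the only step now ready → C.

B → G → F → D → E → A → C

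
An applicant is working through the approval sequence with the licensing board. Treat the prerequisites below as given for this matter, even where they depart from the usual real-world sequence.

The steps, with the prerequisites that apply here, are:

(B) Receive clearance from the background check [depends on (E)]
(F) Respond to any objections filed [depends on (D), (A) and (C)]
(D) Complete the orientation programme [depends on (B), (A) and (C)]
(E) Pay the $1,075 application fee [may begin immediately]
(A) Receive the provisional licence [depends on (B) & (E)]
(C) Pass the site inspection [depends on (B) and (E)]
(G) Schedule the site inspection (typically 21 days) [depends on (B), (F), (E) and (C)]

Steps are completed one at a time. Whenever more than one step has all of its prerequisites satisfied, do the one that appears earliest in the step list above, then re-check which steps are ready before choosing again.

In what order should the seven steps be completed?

(E) (B) (A) (C) (D) (F) (G)

(E) is the only step with nothing outstanding, so it goes first.
Next only (B) has its prerequisites met → (B).
Ready: (A) and (C). (A) is listed earlier → (A).
(C) is the only step now ready → (C).
(D) is the only step now ready → (D).
Next only (F) has its prerequisites met → (F).
(G) needed (B), (F), (E) and (C), now all done → (G).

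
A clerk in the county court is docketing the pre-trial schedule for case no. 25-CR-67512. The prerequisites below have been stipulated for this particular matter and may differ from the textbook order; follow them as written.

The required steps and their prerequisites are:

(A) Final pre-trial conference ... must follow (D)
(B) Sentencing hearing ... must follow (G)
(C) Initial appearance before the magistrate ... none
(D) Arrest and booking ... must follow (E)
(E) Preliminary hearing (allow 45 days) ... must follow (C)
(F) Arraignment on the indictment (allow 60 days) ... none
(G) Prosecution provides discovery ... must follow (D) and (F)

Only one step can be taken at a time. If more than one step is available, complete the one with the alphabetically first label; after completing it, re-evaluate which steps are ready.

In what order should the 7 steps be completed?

(C) → (E) → (D) → (A) → (F) → (G) → (B)

(C) and (F) have no prerequisites; (C) has the earlier label, so (C) is first.
Now (E) and (F) have their prerequisites met. (E) has the earlier label, so (E) next.
Ready: (D) and (F). (D) has the earlier label → (D).
(A) and (F) are both available; (A) has the earlier label → (A).
Next only (F) has its prerequisites met → (F).
(G) is the only step now ready → (G).
(B) needed (G), now all done → (B).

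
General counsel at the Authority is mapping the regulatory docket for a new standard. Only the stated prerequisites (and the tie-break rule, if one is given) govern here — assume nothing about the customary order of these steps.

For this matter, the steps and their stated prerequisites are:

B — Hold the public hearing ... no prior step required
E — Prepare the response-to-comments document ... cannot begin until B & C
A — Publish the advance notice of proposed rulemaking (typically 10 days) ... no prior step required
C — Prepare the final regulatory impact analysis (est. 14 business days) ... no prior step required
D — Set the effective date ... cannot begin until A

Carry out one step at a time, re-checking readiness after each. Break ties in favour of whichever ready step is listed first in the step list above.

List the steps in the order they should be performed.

Nothing is required for B, A and C. B is listed earlier → B first.
Ready: A and C. A is listed earlier → A.
D now also ready, so the ready set is {C, D}; C is listed earlier → C.
Ready: E and D. E is listed earlier → E.
D needed A, now all done → D.

B, A, C, E, D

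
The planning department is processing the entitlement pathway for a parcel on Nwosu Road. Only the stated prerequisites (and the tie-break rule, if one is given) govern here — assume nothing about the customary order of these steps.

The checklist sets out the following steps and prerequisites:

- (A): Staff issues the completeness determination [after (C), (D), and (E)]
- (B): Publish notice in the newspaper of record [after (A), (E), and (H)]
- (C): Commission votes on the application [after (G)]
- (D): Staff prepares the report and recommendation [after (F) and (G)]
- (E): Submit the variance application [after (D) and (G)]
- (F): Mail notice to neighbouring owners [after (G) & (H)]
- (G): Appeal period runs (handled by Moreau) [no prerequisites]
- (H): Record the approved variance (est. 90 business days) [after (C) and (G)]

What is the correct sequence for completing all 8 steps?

(G) is the only step with nothing outstanding, so it goes first.
(C) is the only step now ready → (C).
That leaves (H) as the only ready step → (H).
That leaves (F) as the only ready step → (F).
(D) needed (F) and (G), now all done → (D).
Next only (E) has its prerequisites met → (E).
(A) needed (C), (D) and (E), now all done → (A).
(B) needed (A), (E) and (H), now all done → (B).

(G), (C), (H), (F), (D), (E), (A), (B)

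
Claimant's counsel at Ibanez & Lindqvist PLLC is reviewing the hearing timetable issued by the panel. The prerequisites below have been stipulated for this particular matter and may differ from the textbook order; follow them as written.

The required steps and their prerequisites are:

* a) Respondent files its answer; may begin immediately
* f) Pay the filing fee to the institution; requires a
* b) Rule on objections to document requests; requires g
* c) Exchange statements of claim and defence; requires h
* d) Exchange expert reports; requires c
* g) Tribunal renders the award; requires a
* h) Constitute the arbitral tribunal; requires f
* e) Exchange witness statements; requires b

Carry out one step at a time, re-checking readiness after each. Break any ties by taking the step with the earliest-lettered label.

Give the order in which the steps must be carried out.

a is the only step with nothing outstanding, so it goes first.
Ready: f and g. f has the earlier label → f.
g and h are both available; g has the earlier label → g.
b now also ready, so the ready set is {b, h}; b has the earlier label → b.
e now also ready, so the ready set is {e, h}; e has the earlier label → e.
Next only h has its prerequisites met → h.
That leaves c as the only ready step → c.
d needed c, now all done → d.

a f g b e h c d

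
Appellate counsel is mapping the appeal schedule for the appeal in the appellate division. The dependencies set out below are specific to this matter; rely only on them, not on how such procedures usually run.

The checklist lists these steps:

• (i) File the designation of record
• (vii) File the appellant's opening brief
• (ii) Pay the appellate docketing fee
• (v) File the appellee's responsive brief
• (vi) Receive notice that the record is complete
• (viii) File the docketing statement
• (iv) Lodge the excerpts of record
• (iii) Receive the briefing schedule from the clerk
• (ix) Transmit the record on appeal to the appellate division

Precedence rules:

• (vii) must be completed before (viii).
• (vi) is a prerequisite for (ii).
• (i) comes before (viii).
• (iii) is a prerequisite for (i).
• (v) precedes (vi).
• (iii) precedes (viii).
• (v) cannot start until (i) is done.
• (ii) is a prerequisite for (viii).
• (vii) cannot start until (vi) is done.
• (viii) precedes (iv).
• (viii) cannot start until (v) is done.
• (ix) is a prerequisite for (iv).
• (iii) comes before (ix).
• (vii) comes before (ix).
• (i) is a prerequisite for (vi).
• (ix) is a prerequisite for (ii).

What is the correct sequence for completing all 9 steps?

(iii), (i), (v), (vi), (vii), (ix), (ii), (viii), (iv)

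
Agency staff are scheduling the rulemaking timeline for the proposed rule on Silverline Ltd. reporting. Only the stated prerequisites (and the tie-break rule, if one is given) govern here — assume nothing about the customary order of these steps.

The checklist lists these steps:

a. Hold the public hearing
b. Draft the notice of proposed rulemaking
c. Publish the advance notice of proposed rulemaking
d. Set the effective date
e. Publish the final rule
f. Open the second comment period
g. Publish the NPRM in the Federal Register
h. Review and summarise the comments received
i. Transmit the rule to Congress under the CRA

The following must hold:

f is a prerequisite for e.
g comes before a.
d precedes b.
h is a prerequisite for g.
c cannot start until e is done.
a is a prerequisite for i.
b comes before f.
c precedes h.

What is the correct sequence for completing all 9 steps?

d is the only step with nothing outstanding, so it goes first.
Next only b has its prerequisites met → b.
f needed b, now all done → f.
That leaves e as the only ready step → e.
That leaves c as the only ready step → c.
Next only h has its prerequisites met → h.
g needed h, now all done → g.
a needed g, now all done → a.
i needed a, now all done → i.

d, b, f, e, c, h, g, a, i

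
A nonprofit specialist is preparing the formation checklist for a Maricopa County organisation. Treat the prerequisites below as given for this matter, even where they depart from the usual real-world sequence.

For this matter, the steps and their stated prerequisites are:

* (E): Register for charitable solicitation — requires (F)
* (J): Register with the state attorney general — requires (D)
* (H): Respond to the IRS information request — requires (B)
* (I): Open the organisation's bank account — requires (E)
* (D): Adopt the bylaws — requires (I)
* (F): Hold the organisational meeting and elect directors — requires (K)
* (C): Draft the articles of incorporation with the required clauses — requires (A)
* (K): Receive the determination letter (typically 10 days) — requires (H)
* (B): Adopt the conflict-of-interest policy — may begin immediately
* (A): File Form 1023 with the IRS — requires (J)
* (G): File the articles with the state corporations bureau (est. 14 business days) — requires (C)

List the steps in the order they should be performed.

(B) (H) (K) (F) (E) (I) (D) (J) (A) (C) (G)

(B) is the only step with nothing outstanding, so it goes first.
That leaves (H) as the only ready step → (H).
(K) needed (H), now all done → (K).
(F) is the only step now ready → (F).
That leaves (E) as the only ready step → (E).
(I) is the only step now ready → (I).
(D) needed (I), now all done → (D).
Next only (J) has its prerequisites met → (J).
(A) is the only step now ready → (A).
That leaves (C) as the only ready step → (C).
(G) needed (C), now all done → (G).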